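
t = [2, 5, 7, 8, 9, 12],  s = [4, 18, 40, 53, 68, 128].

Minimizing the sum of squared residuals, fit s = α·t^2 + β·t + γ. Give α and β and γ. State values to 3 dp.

α = 1.065, β = -2.492, γ = 4.553

The normal system XᵀX·[α, β, γ]ᵀ = Xᵀs is [[34435, 3445, 367]; [3445, 367, 43]; [367, 43, 6]]·[α, β, γ]ᵀ = [29758, 2950, 311]ᵀ.
Row-reducing yields α = 43955/41272, β = -102867/41272, γ = 93949/20636.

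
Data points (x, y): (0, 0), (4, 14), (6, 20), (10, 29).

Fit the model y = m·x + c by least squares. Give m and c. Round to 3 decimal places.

m = 2.904, c = 1.231

Normal-equation sums: Σx·x = 152, Σx = 20, Σ1 = 4.
For Mᵀy: Σx·y = 466, Σy = 63.
Determinant 152·4 − 20² = 208.
m = (466·4 − 20·63)/208 = 151/52; c = (152·63 − 20·466)/208 = 16/13.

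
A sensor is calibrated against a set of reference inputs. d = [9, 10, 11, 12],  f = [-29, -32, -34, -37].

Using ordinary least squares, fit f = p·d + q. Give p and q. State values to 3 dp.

p = -2.600, q = -5.700

Compute the Gram sums: Σd·d = 446, Σd = 42, Σ1 = 4.
And Σd·f = -1399, Σf = -132.
So AᵀA·[p, q]ᵀ = Aᵀf: [[446, 42]; [42, 4]]·[p, q]ᵀ = [-1399, -132]ᵀ.
Δ = 446·4 − 42² = 20.
p = ((-1399)·4 − 42·(-132))/20 = -13/5; q = (446·(-132) − 42·(-1399))/20 = -57/10.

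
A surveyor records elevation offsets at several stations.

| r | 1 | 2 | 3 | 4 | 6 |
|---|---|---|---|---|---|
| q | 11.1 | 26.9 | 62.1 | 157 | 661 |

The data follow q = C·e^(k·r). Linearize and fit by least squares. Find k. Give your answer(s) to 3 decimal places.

k = 0.821

Taking logs, ln q = k·r + ln C, so regress ln q on r.
Sums: Σr = 16.0000, Σ(r)² = 66.0000, Σln q = 21.3778, Σr·ln q = 80.5649.
Normal system: [[66.0000, 16.0000]; [16.0000, 5]]·[k, ln C]ᵀ = [80.5649, 21.3778]ᵀ.
Solving (det = 74.0000): k = 0.82135, ln C = 1.64725.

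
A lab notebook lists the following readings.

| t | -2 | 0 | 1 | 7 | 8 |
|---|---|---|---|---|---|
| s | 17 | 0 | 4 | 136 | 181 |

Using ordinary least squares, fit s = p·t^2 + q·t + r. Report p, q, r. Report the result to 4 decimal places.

Entries of MᵀM: Σt^2·t^2 = 6514, Σt^2·t = 848, Σt^2 = 118, Σt·t = 118, Σt = 14, Σ1 = 5.
Right-hand side: Σt^2·s = 18320, Σt·s = 2370, Σs = 338.
Normal equations: [[6514, 848, 118]; [848, 118, 14]; [118, 14, 5]]·[p, q, r]ᵀ = [18320, 2370, 338]ᵀ.
Row-reducing yields p = 97736/32439, q = -55939/32439, r = 14312/10813.

p = 3.0129, q = -1.7244, r = 1.3236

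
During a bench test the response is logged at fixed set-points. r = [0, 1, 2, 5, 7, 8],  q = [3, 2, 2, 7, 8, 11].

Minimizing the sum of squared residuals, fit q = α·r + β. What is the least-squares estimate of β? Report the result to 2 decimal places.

β = 1.41

With design matrix A, AᵀA = [[143, 23]; [23, 6]] and Aᵀq = [185, 33]ᵀ.
Determinant 143·6 − 23² = 329.
α = (185·6 − 23·33)/329 = 351/329; β = (143·33 − 23·185)/329 = 464/329.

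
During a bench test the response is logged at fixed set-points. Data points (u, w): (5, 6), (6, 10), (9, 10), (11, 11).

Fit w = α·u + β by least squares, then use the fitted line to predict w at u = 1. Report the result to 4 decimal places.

ŵ = 5.0220

Entries of MᵀM: Σu·u = 263, Σu = 31, Σ1 = 4.
And Σu·w = 301, Σw = 37.
Normal equations: [[263, 31]; [31, 4]]·[α, β]ᵀ = [301, 37]ᵀ.
Eliminating β: 4·(row 1) − 31·(row 2) gives 91·α = 4·301 − 31·37 = 57, so α = 57/91.
Then β = (37 − 31·(57/91))/4 = 400/91.
At u = 1: ŵ = (57/91)·(1) + (400/91)·(1) = 457/91.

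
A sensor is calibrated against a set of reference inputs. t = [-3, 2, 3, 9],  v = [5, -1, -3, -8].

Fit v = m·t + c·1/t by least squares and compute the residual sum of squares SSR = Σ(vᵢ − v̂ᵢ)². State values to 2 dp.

Sums needed: Σt·t = 103, Σt·1/t = 4, Σ1/t·1/t = 157/324.
For Mᵀv: Σt·v = -98, Σ1/t·v = -73/18.
Normal equations: [[103, 4]; [4, 157/324]]·[m, c]ᵀ = [-98, -73/18]ᵀ.
Eliminating c: (157/324)·(row 1) − 4·(row 2) gives (10987/324)·m = (157/324)·(-98) − 4·(-73/18) = -5065/162, so m = -10130/10987.
Then c = ((-73/18) − 4·(-10130/10987))/(157/324) = -8334/10987.
Residuals: 21767/10987, 13440/10987, 207/10987, 4200/10987; SSR = 61174/10987.

SSR = 5.57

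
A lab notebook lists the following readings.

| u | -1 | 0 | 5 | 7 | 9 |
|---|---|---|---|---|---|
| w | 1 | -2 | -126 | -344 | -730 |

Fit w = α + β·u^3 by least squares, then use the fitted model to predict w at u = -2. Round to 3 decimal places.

ŵ = 7.001

Entries of XᵀX: Σ1 = 5, Σu^3 = 1196, Σu^3·u^3 = 664716.
And Σw = -1201, Σu^3·w = -665913.
So XᵀX·[α, β]ᵀ = Xᵀw: [[5, 1196]; [1196, 664716]]·[α, β]ᵀ = [-1201, -665913]ᵀ.
Determinant 5·664716 − 1196² = 1893164.
α = ((-1201)·664716 − 1196·(-665913))/1893164 = -36384/36407; β = (5·(-665913) − 1196·(-1201))/1893164 = -1893169/1893164.
At u = -2: ŵ = (-36384/36407)·(1) + (-1893169/1893164)·(-8) = 3313346/473291.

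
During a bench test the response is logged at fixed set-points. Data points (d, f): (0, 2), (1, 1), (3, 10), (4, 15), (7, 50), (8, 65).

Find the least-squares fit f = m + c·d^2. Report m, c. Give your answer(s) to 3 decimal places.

m = 0.581, c = 1.004

Forming AᵀA = [[6, 139]; [139, 6835]] and Aᵀf = [143, 6941]ᵀ gives AᵀA·[m, c]ᵀ = Aᵀf.
Eliminating c: 6835·(row 1) − 139·(row 2) gives 21689·m = 6835·143 − 139·6941 = 12606, so m = 12606/21689.
Then c = (6941 − 139·(12606/21689))/6835 = 21769/21689.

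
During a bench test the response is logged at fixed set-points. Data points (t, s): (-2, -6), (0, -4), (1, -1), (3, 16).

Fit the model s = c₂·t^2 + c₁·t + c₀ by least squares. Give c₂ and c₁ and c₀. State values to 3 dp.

c₂ = 1.250, c₁ = 3.096, c₀ = -4.673

Compute the Gram sums: Σt^2·t^2 = 98, Σt^2·t = 20, Σt^2 = 14, Σt·t = 14, Σt = 2, Σ1 = 4.
For Mᵀs: Σt^2·s = 119, Σt·s = 59, Σs = 5.
Normal equations: [[98, 20, 14]; [20, 14, 2]; [14, 2, 4]]·[c₂, c₁, c₀]ᵀ = [119, 59, 5]ᵀ.
Solving the 3×3 system (Gaussian elimination) gives c₂ = 5/4, c₁ = 161/52, c₀ = -243/52.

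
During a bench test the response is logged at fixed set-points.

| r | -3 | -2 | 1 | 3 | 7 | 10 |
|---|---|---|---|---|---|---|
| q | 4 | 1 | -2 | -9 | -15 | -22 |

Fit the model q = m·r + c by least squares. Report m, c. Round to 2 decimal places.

m = -1.96, c = -1.94

The normal system XᵀX·[m, c]ᵀ = Xᵀq is [[172, 16]; [16, 6]]·[m, c]ᵀ = [-368, -43]ᵀ.
det = 172·6 − 16² = 776.
m = ((-368)·6 − 16·(-43))/776 = -190/97; c = (172·(-43) − 16·(-368))/776 = -377/194.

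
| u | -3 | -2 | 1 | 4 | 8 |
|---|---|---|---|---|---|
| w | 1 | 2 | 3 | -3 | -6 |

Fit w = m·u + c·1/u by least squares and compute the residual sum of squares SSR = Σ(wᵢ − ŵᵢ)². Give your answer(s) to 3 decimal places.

SSR = 4.557

With design matrix A, AᵀA = [[94, 5]; [5, 829/576]] and Aᵀw = [-64, 1/6]ᵀ.
Eliminating c: (829/576)·(row 1) − 5·(row 2) gives (31763/288)·m = (829/576)·(-64) − 5·(1/6) = -1673/18, so m = -26768/31763.
Then c = ((1/6) − 5·(-26768/31763))/(829/576) = 96672/31763.
Residuals: -16317/31763, 58326/31763, 25385/31763, -12385/31763, 11482/31763; SSR = 144753/31763.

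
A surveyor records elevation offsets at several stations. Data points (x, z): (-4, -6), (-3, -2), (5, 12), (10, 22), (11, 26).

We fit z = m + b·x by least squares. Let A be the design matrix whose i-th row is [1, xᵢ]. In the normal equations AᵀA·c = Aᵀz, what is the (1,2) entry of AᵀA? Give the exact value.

Row 1 ↔ basis 1, column 2 ↔ basis x, so (AᵀA)_{1,2} = Σᵢ x = (1)·(-4) + (1)·(-3) + (1)·(5) + (1)·(10) + (1)·(11) = 19.

19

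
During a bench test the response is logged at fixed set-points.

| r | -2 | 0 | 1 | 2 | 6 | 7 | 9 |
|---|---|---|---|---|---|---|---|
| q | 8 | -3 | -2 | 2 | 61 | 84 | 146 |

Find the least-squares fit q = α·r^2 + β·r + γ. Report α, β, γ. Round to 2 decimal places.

α = 2.00, β = -1.44, γ = -2.86

Compute the Gram sums: Σr^2·r^2 = 10291, Σr^2·r = 1289, Σr^2 = 175, Σr·r = 175, Σr = 23, Σ1 = 7.
And Σr^2·q = 18176, Σr·q = 2254, Σq = 296.
Normal equations: [[10291, 1289, 175]; [1289, 175, 23]; [175, 23, 7]]·[α, β, γ]ᵀ = [18176, 2254, 296]ᵀ.
Row-reducing yields α = 30431/15249, β = -1294/897, γ = -43681/15249.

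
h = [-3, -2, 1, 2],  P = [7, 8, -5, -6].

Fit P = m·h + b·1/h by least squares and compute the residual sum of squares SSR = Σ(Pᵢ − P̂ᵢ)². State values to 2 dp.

SSR = 4.46

Forming XᵀX = [[18, 4]; [4, 29/18]] and XᵀP = [-54, -43/3]ᵀ gives XᵀX·[m, b]ᵀ = XᵀP.
Eliminating b: (29/18)·(row 1) − 4·(row 2) gives 13·m = (29/18)·(-54) − 4·(-43/3) = -89/3, so m = -89/39.
Then b = ((-43/3) − 4·(-89/39))/(29/18) = -42/13.
Residuals: -12/13, 71/39, 20/39, 7/39; SSR = 58/13.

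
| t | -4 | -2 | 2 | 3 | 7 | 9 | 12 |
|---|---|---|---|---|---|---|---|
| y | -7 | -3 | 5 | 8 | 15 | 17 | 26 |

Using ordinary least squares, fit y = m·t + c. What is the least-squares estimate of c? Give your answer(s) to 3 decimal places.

c = 1.057

Sums needed: Σt·t = 307, Σt = 27, Σ1 = 7.
Moment sums: Σt·y = 638, Σy = 61.
Normal equations: [[307, 27]; [27, 7]]·[m, c]ᵀ = [638, 61]ᵀ.
Eliminating c: 7·(row 1) − 27·(row 2) gives 1420·m = 7·638 − 27·61 = 2819, so m = 2819/1420.
Then c = (61 − 27·(2819/1420))/7 = 1501/1420.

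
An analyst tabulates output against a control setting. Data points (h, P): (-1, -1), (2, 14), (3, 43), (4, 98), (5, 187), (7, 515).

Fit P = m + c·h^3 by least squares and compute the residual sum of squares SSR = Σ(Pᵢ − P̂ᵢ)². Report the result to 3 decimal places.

SSR = 5.467

With design matrix X, XᵀX = [[6, 566]; [566, 138164]] and XᵀP = [856, 207566]ᵀ.
Eliminating c: 138164·(row 1) − 566·(row 2) gives 508628·m = 138164·856 − 566·207566 = 786028, so m = 196507/127157.
Then c = (207566 − 566·(196507/127157))/138164 = 190225/127157.
Residuals: -133439/127157, 61891/127157, 135169/127157, 90479/127157, -196273/127157, 42173/127157; SSR = 695166/127157.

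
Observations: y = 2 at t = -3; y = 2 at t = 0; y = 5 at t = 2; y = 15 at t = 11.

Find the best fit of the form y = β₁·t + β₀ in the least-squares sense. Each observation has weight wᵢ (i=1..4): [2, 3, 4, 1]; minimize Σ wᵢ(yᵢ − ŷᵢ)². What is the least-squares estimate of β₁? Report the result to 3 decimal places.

Compute the Gram sums: Σwᵢ·t·t = 155, Σwᵢ·t = 13, Σwᵢ·1 = 10.
Right-hand side: Σwᵢ·t·y = 193, Σwᵢ·y = 45.
AᵀWA·[β₁, β₀]ᵀ = AᵀWy becomes [[155, 13]; [13, 10]]·[β₁, β₀]ᵀ = [193, 45]ᵀ.
Δ = 155·10 − 13² = 1381.
β₁ = (193·10 − 13·45)/1381 = 1345/1381; β₀ = (155·45 − 13·193)/1381 = 4466/1381.

β₁ = 0.974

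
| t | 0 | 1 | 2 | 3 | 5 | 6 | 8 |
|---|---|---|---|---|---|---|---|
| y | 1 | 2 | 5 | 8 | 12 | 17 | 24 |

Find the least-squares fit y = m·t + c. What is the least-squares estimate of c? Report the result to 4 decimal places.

c = -0.4569

Normal-equation sums: Σt·t = 139, Σt = 25, Σ1 = 7.
Moment sums: Σt·y = 390, Σy = 69.
XᵀX·[m, c]ᵀ = Xᵀy becomes [[139, 25]; [25, 7]]·[m, c]ᵀ = [390, 69]ᵀ.
Eliminating c: 7·(row 1) − 25·(row 2) gives 348·m = 7·390 − 25·69 = 1005, so m = 335/116.
Then c = (69 − 25·(335/116))/7 = -53/116.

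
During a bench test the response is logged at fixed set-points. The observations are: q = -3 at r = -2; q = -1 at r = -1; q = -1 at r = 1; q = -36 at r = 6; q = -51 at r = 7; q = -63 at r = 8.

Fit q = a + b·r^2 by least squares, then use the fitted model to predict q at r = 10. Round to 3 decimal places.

q̂ = -100.584

From the data, Σ1 = 6, Σr^2 = 155, Σr^2·r^2 = 7811.
And Σq = -155, Σr^2·q = -7841.
det = 6·7811 − 155² = 22841.
a = ((-155)·7811 − 155·(-7841))/22841 = 4650/22841; b = (6·(-7841) − 155·(-155))/22841 = -23021/22841.
At r = 10: q̂ = (4650/22841)·(1) + (-23021/22841)·(100) = -2297450/22841.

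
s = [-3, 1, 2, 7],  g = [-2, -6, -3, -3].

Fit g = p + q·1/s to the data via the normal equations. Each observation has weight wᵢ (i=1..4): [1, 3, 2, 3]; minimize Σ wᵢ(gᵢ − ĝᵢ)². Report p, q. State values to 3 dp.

p = -2.457, q = -3.147

With design matrix M, MᵀWM = [[9, 86/21]; [86/21, 3239/882]] and MᵀWg = [-35, -454/21]ᵀ.
Determinant 9·(3239/882) − (86/21)² = 14359/882.
p = ((-35)·(3239/882) − (86/21)·(-454/21))/(14359/882) = -35277/14359; q = (9·(-454/21) − (86/21)·(-35))/(14359/882) = -45192/14359.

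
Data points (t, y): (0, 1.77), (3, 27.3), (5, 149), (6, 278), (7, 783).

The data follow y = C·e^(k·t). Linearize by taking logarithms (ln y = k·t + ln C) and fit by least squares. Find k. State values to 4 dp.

Taking logs, ln y = k·t + ln C, so regress ln y on t.
AᵀA = [[119.0000, 21.0000]; [21.0000, 5]], rhs = [115.3480, 21.1726]ᵀ  (here Σt = 21.0000, Σ(t)² = 119.0000, Σln y = 21.1726, Σt·ln y = 115.3480).
Solving (det = 154.0000): k = 0.85790, ln C = 0.63134.

k = 0.8579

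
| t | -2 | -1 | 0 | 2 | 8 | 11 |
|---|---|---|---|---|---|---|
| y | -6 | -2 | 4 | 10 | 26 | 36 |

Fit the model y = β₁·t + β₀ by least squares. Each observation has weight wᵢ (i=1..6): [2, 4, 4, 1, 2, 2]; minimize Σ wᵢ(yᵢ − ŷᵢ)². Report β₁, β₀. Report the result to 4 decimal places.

β₁ = 3.0927, β₀ = 2.0688

With design matrix A, AᵀWA = [[386, 32]; [32, 15]] and AᵀWy = [1260, 130]ᵀ.
Eliminating β₀: 15·(row 1) − 32·(row 2) gives 4766·β₁ = 15·1260 − 32·130 = 14740, so β₁ = 7370/2383.
Then β₀ = (130 − 32·(7370/2383))/15 = 4930/2383.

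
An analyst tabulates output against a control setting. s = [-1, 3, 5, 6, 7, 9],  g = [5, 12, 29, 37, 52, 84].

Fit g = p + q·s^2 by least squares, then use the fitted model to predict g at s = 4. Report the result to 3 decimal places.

ĝ = 19.190

Entries of MᵀM: Σ1 = 6, Σs^2 = 201, Σs^2·s^2 = 10965.
And Σg = 219, Σs^2·g = 11522.
det = 6·10965 − 201² = 25389.
p = (219·10965 − 201·11522)/25389 = 28471/8463; q = (6·11522 − 201·219)/25389 = 8371/8463.
At s = 4: ĝ = (28471/8463)·(1) + (8371/8463)·(16) = 23201/1209.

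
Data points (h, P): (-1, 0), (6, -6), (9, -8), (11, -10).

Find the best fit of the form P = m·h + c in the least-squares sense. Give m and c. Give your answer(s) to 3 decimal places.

m = -0.822, c = -0.864

From the data, Σh·h = 239, Σh = 25, Σ1 = 4.
And Σh·P = -218, ΣP = -24.
Determinant 239·4 − 25² = 331.
m = ((-218)·4 − 25·(-24))/331 = -272/331; c = (239·(-24) − 25·(-218))/331 = -286/331.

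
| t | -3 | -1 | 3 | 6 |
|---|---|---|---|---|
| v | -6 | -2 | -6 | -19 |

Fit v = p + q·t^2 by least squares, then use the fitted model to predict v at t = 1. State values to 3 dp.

v̂ = -2.077

The normal system MᵀM·[p, q]ᵀ = Mᵀv is [[4, 55]; [55, 1459]]·[p, q]ᵀ = [-33, -794]ᵀ.
det = 4·1459 − 55² = 2811.
p = ((-33)·1459 − 55·(-794))/2811 = -4477/2811; q = (4·(-794) − 55·(-33))/2811 = -1361/2811.
At t = 1: v̂ = (-4477/2811)·(1) + (-1361/2811)·(1) = -1946/937.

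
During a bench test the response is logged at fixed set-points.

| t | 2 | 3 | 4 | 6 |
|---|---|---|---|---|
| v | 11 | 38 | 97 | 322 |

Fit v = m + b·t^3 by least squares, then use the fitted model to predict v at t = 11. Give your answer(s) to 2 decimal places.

v̂ = 1991.20

Normal-equation sums: Σ1 = 4, Σt^3 = 315, Σt^3·t^3 = 51545.
Moment sums: Σv = 468, Σt^3·v = 76874.
Normal equations: [[4, 315]; [315, 51545]]·[m, b]ᵀ = [468, 76874]ᵀ.
det = 4·51545 − 315² = 106955.
m = (468·51545 − 315·76874)/106955 = -18450/21391; b = (4·76874 − 315·468)/106955 = 160076/106955.
At t = 11: v̂ = (-18450/21391)·(1) + (160076/106955)·(1331) = 212968906/106955.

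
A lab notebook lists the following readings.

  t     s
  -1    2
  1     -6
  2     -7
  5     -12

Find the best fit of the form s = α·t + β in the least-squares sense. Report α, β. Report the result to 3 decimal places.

Entries of MᵀM: Σt·t = 31, Σt = 7, Σ1 = 4.
Right-hand side: Σt·s = -82, Σs = -23.
MᵀM·[α, β]ᵀ = Mᵀs becomes [[31, 7]; [7, 4]]·[α, β]ᵀ = [-82, -23]ᵀ.
Determinant 31·4 − 7² = 75.
α = ((-82)·4 − 7·(-23))/75 = -167/75; β = (31·(-23) − 7·(-82))/75 = -139/75.

α = -2.227, β = -1.853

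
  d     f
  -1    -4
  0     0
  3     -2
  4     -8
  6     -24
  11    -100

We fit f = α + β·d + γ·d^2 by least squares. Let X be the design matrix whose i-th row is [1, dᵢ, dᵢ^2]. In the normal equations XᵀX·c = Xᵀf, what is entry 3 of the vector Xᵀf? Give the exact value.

Entry 3 ↔ basis d^2, so (Xᵀf)_{3} = Σᵢ (d^2)·fᵢ = (1)·(-4) + (0)·(0) + (9)·(-2) + (16)·(-8) + (36)·(-24) + (121)·(-100) = -13114.

-13114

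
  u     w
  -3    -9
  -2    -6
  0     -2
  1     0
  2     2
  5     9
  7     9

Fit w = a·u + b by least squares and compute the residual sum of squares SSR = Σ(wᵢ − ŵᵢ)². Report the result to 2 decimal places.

The normal system MᵀM·[a, b]ᵀ = Mᵀw is [[92, 10]; [10, 7]]·[a, b]ᵀ = [151, 3]ᵀ.
Determinant 92·7 − 10² = 544.
a = (151·7 − 10·3)/544 = 1027/544; b = (92·3 − 10·151)/544 = -617/272.
Residuals: -581/544, 3/68, 73/272, 207/544, 67/136, 995/544, -1059/544; SSR = 4753/544.

SSR = 8.74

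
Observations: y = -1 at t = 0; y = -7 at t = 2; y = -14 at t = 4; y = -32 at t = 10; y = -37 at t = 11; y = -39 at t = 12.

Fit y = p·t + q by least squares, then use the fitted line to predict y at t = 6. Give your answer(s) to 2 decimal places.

ŷ = -20.07

With design matrix M, MᵀM = [[385, 39]; [39, 6]] and Mᵀy = [-1265, -130]ᵀ.
Determinant 385·6 − 39² = 789.
p = ((-1265)·6 − 39·(-130))/789 = -840/263; q = (385·(-130) − 39·(-1265))/789 = -715/789.
At t = 6: ŷ = (-840/263)·(6) + (-715/789)·(1) = -15835/789.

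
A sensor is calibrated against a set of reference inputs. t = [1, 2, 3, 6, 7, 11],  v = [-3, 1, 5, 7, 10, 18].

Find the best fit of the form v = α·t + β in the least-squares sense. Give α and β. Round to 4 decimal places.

Compute the Gram sums: Σt·t = 220, Σt = 30, Σ1 = 6.
Right-hand side: Σt·v = 324, Σv = 38.
Normal equations: [[220, 30]; [30, 6]]·[α, β]ᵀ = [324, 38]ᵀ.
Eliminating β: 6·(row 1) − 30·(row 2) gives 420·α = 6·324 − 30·38 = 804, so α = 67/35.
Then β = (38 − 30·(67/35))/6 = -68/21.

α = 1.9143, β = -3.2381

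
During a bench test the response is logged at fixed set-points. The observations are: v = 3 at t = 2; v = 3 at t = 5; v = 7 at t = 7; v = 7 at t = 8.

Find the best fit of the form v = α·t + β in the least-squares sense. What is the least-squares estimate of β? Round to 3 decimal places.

β = 0.810

Forming AᵀA = [[142, 22]; [22, 4]] and Aᵀv = [126, 20]ᵀ gives AᵀA·[α, β]ᵀ = Aᵀv.
Determinant 142·4 − 22² = 84.
α = (126·4 − 22·20)/84 = 16/21; β = (142·20 − 22·126)/84 = 17/21.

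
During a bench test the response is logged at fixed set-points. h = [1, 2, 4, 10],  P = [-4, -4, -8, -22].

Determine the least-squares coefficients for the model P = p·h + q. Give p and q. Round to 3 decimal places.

p = -2.103, q = -0.564

Setting ∂/∂p … = 0 gives: 121·p + 17·q = -264;  17·p + 4·q = -38.
Eliminating q: 4·(row 1) − 17·(row 2) gives 195·p = 4·(-264) − 17·(-38) = -410, so p = -82/39.
Then q = ((-38) − 17·(-82/39))/4 = -22/39.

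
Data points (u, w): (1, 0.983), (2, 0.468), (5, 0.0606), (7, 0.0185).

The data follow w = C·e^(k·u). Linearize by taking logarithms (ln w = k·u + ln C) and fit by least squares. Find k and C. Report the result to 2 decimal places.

k = -0.66, C = 1.81

Taking logs, ln w = k·u + ln C, so regress ln w on u.
AᵀA = [[79.0000, 15.0000]; [15.0000, 4]], rhs = [-43.4829, -7.5699]ᵀ  (here Σu = 15.0000, Σ(u)² = 79.0000, Σln w = -7.5699, Σu·ln w = -43.4829).
Slope k = (n·Σu·ln w − Σu·Σln w)/(n·Σ(u)² − (Σu)²) = (4·-43.4829 − 15.0000·-7.5699)/91.0000 = -0.66355; ln C = (Σln w − k·Σu)/n = 0.59586, so C = exp(0.59586) = 1.81459.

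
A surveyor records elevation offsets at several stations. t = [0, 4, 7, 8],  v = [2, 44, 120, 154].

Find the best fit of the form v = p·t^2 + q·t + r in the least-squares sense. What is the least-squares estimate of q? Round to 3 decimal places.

Entries of AᵀA: Σt^2·t^2 = 6753, Σt^2·t = 919, Σt^2 = 129, Σt·t = 129, Σt = 19, Σ1 = 4.
And Σt^2·v = 16440, Σt·v = 2248, Σv = 320.
Normal equations: [[6753, 919, 129]; [919, 129, 19]; [129, 19, 4]]·[p, q, r]ᵀ = [16440, 2248, 320]ᵀ.
Solving the 3×3 system (Gaussian elimination) gives p = 355/167, q = 1659/835, r = 1676/835.

q = 1.987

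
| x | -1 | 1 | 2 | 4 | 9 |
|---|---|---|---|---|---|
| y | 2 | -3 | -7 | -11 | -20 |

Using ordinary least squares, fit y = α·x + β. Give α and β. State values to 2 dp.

Compute the Gram sums: Σx·x = 103, Σx = 15, Σ1 = 5.
Right-hand side: Σx·y = -243, Σy = -39.
Normal equations: [[103, 15]; [15, 5]]·[α, β]ᵀ = [-243, -39]ᵀ.
Δ = 103·5 − 15² = 290.
α = ((-243)·5 − 15·(-39))/290 = -63/29; β = (103·(-39) − 15·(-243))/290 = -186/145.

α = -2.17, β = -1.28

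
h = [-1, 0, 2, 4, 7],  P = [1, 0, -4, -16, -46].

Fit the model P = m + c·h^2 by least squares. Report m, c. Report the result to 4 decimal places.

Forming MᵀM = [[5, 70]; [70, 2674]] and MᵀP = [-65, -2525]ᵀ gives MᵀM·[m, c]ᵀ = MᵀP.
Δ = 5·2674 − 70² = 8470.
m = ((-65)·2674 − 70·(-2525))/8470 = 42/121; c = (5·(-2525) − 70·(-65))/8470 = -1615/1694.

m = 0.3471, c = -0.9534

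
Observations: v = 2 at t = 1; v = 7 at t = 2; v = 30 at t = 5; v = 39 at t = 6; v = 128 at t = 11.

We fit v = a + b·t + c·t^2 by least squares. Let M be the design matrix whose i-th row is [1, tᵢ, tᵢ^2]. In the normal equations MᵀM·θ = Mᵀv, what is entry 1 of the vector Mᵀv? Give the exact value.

206

Entry 1 ↔ basis 1, so (Mᵀv)_{1} = Σᵢ vᵢ = (1)·(2) + (1)·(7) + (1)·(30) + (1)·(39) + (1)·(128) = 206.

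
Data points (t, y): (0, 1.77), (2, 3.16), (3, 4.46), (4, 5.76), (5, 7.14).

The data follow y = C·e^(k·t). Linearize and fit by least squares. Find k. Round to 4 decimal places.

k = 0.2842

With ln yᵢ as the transformed response and tᵢ as the regressor:
AᵀA = [[54.0000, 14.0000]; [14.0000, 5]], rhs = [23.6189, 6.9334]ᵀ  (here Σt = 14.0000, Σ(t)² = 54.0000, Σln y = 6.9334, Σt·ln y = 23.6189).
Δ = 54.0000·5 − (14.0000)² = 74.0000; k = (23.6189·5 − 14.0000·6.9334)/74.0000 = 0.28416, ln C = (54.0000·6.9334 − 14.0000·23.6189)/74.0000 = 0.59103.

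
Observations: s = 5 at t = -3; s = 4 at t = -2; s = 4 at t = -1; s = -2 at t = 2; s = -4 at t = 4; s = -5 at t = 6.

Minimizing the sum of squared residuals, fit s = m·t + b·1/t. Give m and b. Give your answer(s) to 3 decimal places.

m = -0.818, b = -3.285

Compute the Gram sums: Σt·t = 70, Σt·1/t = 6, Σ1/t·1/t = 245/144.
For Aᵀs: Σt·s = -77, Σ1/t·s = -21/2.
So AᵀA·[m, b]ᵀ = Aᵀs: [[70, 6]; [6, 245/144]]·[m, b]ᵀ = [-77, -21/2]ᵀ.
Determinant 70·(245/144) − 6² = 5983/72.
m = ((-77)·(245/144) − 6·(-21/2))/(5983/72) = -9793/11966; b = (70·(-21/2) − 6·(-77))/(5983/72) = -19656/5983.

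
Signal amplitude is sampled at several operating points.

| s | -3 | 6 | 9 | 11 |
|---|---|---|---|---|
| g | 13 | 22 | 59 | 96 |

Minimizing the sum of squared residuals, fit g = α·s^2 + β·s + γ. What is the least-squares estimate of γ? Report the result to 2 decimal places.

γ = -1.97

Compute the Gram sums: Σs^2·s^2 = 22579, Σs^2·s = 2249, Σs^2 = 247, Σs·s = 247, Σs = 23, Σ1 = 4.
Right-hand side: Σs^2·g = 17304, Σs·g = 1680, Σg = 190.
So XᵀX·[α, β, γ]ᵀ = Xᵀg: [[22579, 2249, 247]; [2249, 247, 23]; [247, 23, 4]]·[α, β, γ]ᵀ = [17304, 1680, 190]ᵀ.
Inverting the 3×3 Gram matrix, [α, β, γ]ᵀ = [2989/3018, -104305/51306, -16819/8551]ᵀ.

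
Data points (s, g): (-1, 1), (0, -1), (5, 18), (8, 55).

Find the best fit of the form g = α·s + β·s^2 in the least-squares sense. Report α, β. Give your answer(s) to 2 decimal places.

The normal equations are: 90·α + 636·β = 529;  636·α + 4722·β = 3971.
(Σs·s = 90, Σs·s^2 = 636, Σs^2·s^2 = 4722, Σs·g = 529, Σs^2·g = 3971.)
Δ = 90·4722 − 636² = 20484.
α = (529·4722 − 636·3971)/20484 = -4603/3414; β = (90·3971 − 636·529)/20484 = 3491/3414.

α = -1.35, β = 1.02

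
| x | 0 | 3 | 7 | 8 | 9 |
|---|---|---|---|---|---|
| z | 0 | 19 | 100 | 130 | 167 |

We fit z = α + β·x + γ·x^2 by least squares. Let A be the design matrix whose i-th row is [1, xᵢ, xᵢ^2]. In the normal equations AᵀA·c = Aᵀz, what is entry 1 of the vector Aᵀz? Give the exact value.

416

Entry 1 ↔ basis 1, so (Aᵀz)_{1} = Σᵢ zᵢ = (1)·(0) + (1)·(19) + (1)·(100) + (1)·(130) + (1)·(167) = 416.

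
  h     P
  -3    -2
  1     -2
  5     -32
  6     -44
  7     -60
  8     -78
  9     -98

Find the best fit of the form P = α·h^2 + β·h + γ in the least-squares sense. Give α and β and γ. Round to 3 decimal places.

α = -1.048, β = -1.605, γ = 2.084

AᵀA·[α, β, γ]ᵀ = AᵀP reads: 15061·α + 1899·β + 265·γ = -18274;  1899·α + 265·β + 33·γ = -2346;  265·α + 33·β + 7·γ = -316.
(Σh^2·h^2 = 15061, Σh^2·h = 1899, Σh^2 = 265, Σh·h = 265, Σh = 33, Σ1 = 7, Σh^2·P = -18274, Σh·P = -2346, ΣP = -316.)
Row-reducing yields α = -78329/74767, β = -119991/74767, γ = 155788/74767.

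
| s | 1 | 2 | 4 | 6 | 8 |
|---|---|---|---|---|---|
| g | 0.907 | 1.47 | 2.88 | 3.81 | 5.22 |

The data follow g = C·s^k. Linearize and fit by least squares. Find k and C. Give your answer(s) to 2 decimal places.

k = 0.84, C = 0.87

With ln gᵢ as the transformed response and ln sᵢ as the regressor:
Σln s = 5.9506, Σ(ln s)² = 9.9367, Σln g = 4.3356, Σln s·ln g = 7.5664.
Equations: 9.9367·k + 5.9506·ln C = 7.5664;  5.9506·k + 5·ln C = 4.3356.
Δ = 9.9367·5 − (5.9506)² = 14.2736; k = (7.5664·5 − 5.9506·4.3356)/14.2736 = 0.84301, ln C = (9.9367·4.3356 − 5.9506·7.5664)/14.2736 = -0.13618, so C = exp(-0.13618) = 0.87269.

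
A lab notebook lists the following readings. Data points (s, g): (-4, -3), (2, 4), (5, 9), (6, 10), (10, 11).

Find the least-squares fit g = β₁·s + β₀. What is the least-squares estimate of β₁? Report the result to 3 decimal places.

β₁ = 1.077

Setting ∂/∂β₁ … = 0 gives: 181·β₁ + 19·β₀ = 235;  19·β₁ + 5·β₀ = 31.
Δ = 181·5 − 19² = 544.
β₁ = (235·5 − 19·31)/544 = 293/272; β₀ = (181·31 − 19·235)/544 = 573/272.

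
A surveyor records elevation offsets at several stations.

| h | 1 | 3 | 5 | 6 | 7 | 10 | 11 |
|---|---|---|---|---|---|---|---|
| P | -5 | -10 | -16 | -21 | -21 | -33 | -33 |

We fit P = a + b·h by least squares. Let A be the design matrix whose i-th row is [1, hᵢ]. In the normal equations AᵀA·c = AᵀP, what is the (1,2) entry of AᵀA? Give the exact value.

43

Row 1 ↔ basis 1, column 2 ↔ basis h, so (AᵀA)_{1,2} = Σᵢ h = (1)·(1) + (1)·(3) + (1)·(5) + (1)·(6) + (1)·(7) + (1)·(10) + (1)·(11) = 43.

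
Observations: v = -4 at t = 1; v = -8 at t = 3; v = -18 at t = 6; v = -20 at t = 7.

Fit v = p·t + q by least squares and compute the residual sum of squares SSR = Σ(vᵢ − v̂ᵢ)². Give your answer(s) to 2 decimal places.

SSR = 1.76

Normal-equation sums: Σt·t = 95, Σt = 17, Σ1 = 4.
And Σt·v = -276, Σv = -50.
So AᵀA·[p, q]ᵀ = Aᵀv: [[95, 17]; [17, 4]]·[p, q]ᵀ = [-276, -50]ᵀ.
Determinant 95·4 − 17² = 91.
p = ((-276)·4 − 17·(-50))/91 = -254/91; q = (95·(-50) − 17·(-276))/91 = -58/91.
Residuals: -4/7, 92/91, -8/13, 16/91; SSR = 160/91.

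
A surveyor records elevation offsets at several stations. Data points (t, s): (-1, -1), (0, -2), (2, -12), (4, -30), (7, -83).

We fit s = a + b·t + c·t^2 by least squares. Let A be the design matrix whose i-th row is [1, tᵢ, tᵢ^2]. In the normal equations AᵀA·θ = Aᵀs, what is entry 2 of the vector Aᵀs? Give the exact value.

Entry 2 ↔ basis t, so (Aᵀs)_{2} = Σᵢ (t)·sᵢ = (-1)·(-1) + (0)·(-2) + (2)·(-12) + (4)·(-30) + (7)·(-83) = -724.

-724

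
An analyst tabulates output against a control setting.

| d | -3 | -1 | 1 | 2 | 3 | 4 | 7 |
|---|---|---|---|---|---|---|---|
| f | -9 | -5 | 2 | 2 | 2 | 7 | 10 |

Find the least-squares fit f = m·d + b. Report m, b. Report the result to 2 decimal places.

MᵀM·[m, b]ᵀ = Mᵀf reads: 89·m + 13·b = 142;  13·m + 7·b = 9.
(Σd·d = 89, Σd = 13, Σ1 = 7, Σd·f = 142, Σf = 9.)
det = 89·7 − 13² = 454.
m = (142·7 − 13·9)/454 = 877/454; b = (89·9 − 13·142)/454 = -1045/454.

m = 1.93, b = -2.30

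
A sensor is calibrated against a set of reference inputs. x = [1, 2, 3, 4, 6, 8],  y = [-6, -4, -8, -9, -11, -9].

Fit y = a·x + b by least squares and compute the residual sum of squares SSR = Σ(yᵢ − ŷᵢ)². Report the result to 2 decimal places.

Entries of AᵀA: Σx·x = 130, Σx = 24, Σ1 = 6.
Moment sums: Σx·y = -212, Σy = -47.
Normal equations: [[130, 24]; [24, 6]]·[a, b]ᵀ = [-212, -47]ᵀ.
Eliminating b: 6·(row 1) − 24·(row 2) gives 204·a = 6·(-212) − 24·(-47) = -144, so a = -12/17.
Then b = ((-47) − 24·(-12/17))/6 = -511/102.
Residuals: -29/102, 247/102, -89/102, -7/6, -179/102, 169/102; SSR = 1417/102.

SSR = 13.89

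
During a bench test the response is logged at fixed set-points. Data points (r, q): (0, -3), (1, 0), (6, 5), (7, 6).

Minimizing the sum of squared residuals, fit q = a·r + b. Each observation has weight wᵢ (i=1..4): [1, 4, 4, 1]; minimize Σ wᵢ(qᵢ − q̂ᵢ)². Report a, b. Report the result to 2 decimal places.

Forming XᵀWX = [[197, 35]; [35, 10]] and XᵀWq = [162, 23]ᵀ gives XᵀWX·[a, b]ᵀ = XᵀWq.
Determinant 197·10 − 35² = 745.
a = (162·10 − 35·23)/745 = 163/149; b = (197·23 − 35·162)/745 = -1139/745.

a = 1.09, b = -1.53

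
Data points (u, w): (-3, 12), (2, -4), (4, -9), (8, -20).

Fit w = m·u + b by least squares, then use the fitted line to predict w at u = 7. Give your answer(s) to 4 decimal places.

The normal equations are: 93·m + 11·b = -240;  11·m + 4·b = -21.
Eliminating b: 4·(row 1) − 11·(row 2) gives 251·m = 4·(-240) − 11·(-21) = -729, so m = -729/251.
Then b = ((-21) − 11·(-729/251))/4 = 687/251.
At u = 7: ŵ = (-729/251)·(7) + (687/251)·(1) = -4416/251.

ŵ = -17.5936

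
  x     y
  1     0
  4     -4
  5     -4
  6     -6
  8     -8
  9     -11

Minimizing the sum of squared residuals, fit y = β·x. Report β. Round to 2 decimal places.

β = -1.05

Normal-equation sums: Σx·x = 223.
Moment sums: Σx·y = -235.
So AᵀA·[β]ᵀ = Aᵀy: [[223]]·[β]ᵀ = [-235]ᵀ.
β = (-235)/223 = -1.05381.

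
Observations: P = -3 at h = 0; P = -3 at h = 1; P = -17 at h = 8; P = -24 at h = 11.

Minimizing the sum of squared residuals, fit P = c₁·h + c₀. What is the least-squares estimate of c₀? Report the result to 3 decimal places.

c₀ = -1.983

AᵀA·[c₁, c₀]ᵀ = AᵀP reads: 186·c₁ + 20·c₀ = -403;  20·c₁ + 4·c₀ = -47.
(Σh·h = 186, Σh = 20, Σ1 = 4, Σh·P = -403, ΣP = -47.)
Determinant 186·4 − 20² = 344.
c₁ = ((-403)·4 − 20·(-47))/344 = -84/43; c₀ = (186·(-47) − 20·(-403))/344 = -341/172.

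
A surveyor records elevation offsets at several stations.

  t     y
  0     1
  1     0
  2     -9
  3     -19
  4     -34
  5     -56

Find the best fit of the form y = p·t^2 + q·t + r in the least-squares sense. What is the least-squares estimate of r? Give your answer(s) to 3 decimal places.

Forming XᵀX = [[979, 225, 55]; [225, 55, 15]; [55, 15, 6]] and Xᵀy = [-2151, -491, -117]ᵀ gives XᵀX·[p, q, r]ᵀ = Xᵀy.
Row-reducing yields p = -129/56, q = 7/40, r = 33/28.

r = 1.179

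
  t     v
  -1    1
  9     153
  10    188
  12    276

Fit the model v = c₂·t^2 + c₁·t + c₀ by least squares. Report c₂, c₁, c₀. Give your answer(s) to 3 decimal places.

c₂ = 2.006, c₁ = -0.945, c₀ = -1.932

Normal-equation sums: Σt^2·t^2 = 37298, Σt^2·t = 3456, Σt^2 = 326, Σt·t = 326, Σt = 30, Σ1 = 4.
Moment sums: Σt^2·v = 70938, Σt·v = 6568, Σv = 618.
Inverting the 3×3 Gram matrix, [c₂, c₁, c₀]ᵀ = [30852/15377, -14531/15377, -29709/15377]ᵀ.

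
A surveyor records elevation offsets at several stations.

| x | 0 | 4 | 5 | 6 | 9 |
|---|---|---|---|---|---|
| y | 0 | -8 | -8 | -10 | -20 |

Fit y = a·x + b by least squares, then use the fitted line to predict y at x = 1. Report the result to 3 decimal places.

ŷ = -1.103

Sums needed: Σx·x = 158, Σx = 24, Σ1 = 5.
Right-hand side: Σx·y = -312, Σy = -46.
So AᵀA·[a, b]ᵀ = Aᵀy: [[158, 24]; [24, 5]]·[a, b]ᵀ = [-312, -46]ᵀ.
Eliminating b: 5·(row 1) − 24·(row 2) gives 214·a = 5·(-312) − 24·(-46) = -456, so a = -228/107.
Then b = ((-46) − 24·(-228/107))/5 = 110/107.
At x = 1: ŷ = (-228/107)·(1) + (110/107)·(1) = -118/107.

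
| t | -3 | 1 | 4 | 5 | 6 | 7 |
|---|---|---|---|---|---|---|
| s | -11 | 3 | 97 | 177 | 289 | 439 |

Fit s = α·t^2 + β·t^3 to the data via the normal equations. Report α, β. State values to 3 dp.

The normal equations are: 4660·α + 28490·β = 37796;  28490·α + 184756·β = 241634.
(Σt^2·t^2 = 4660, Σt^2·t^3 = 28490, Σt^3·t^3 = 184756, Σt^2·s = 37796, Σt^3·s = 241634.)
Eliminating β: 184756·(row 1) − 28490·(row 2) gives 49282860·α = 184756·37796 − 28490·241634 = 98885116, so α = 2247389/1120065.
Then β = (241634 − 28490·(2247389/1120065))/184756 = 2460320/2464143.

α = 2.006, β = 0.998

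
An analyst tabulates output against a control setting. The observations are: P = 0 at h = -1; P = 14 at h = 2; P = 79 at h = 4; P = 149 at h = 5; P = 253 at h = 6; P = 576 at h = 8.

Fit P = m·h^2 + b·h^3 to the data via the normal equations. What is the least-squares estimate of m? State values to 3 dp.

m = 0.986

Sums needed: Σh^2·h^2 = 6290, Σh^2·h^3 = 44724, Σh^3·h^3 = 328586.
Right-hand side: Σh^2·P = 51017, Σh^3·P = 373353.
MᵀM·[m, b]ᵀ = MᵀP becomes [[6290, 44724]; [44724, 328586]]·[m, b]ᵀ = [51017, 373353]ᵀ.
det = 6290·328586 − 44724² = 66569764.
m = (51017·328586 − 44724·373353)/66569764 = 32816195/33284882; b = (6290·373353 − 44724·51017)/66569764 = 33353031/33284882.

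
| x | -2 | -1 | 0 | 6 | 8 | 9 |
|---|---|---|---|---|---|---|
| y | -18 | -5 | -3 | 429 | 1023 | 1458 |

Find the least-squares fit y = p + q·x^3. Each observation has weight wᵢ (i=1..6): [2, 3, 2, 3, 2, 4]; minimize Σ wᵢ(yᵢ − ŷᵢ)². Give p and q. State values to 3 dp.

Compute the Gram sums: Σwᵢ·1 = 16, Σwᵢ·x^3 = 4569, Σwᵢ·x^3·x^3 = 2790151.
And Σwᵢ·y = 9108, Σwᵢ·x^3·y = 5577375.
Normal equations: [[16, 4569]; [4569, 2790151]]·[p, q]ᵀ = [9108, 5577375]ᵀ.
Eliminating q: 2790151·(row 1) − 4569·(row 2) gives 23766655·p = 2790151·9108 − 4569·5577375 = -70331067, so p = -70331067/23766655.
Then q = (5577375 − 4569·(-70331067/23766655))/2790151 = 47623548/23766655.

p = -2.959, q = 2.004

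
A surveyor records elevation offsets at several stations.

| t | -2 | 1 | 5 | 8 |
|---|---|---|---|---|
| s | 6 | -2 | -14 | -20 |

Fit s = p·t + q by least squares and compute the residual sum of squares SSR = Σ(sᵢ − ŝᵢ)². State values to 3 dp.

SSR = 2.103

The normal system AᵀA·[p, q]ᵀ = Aᵀs is [[94, 12]; [12, 4]]·[p, q]ᵀ = [-244, -30]ᵀ.
Δ = 94·4 − 12² = 232.
p = ((-244)·4 − 12·(-30))/232 = -77/29; q = (94·(-30) − 12·(-244))/232 = 27/58.
Residuals: 13/58, 11/58, -69/58, 45/58; SSR = 61/29.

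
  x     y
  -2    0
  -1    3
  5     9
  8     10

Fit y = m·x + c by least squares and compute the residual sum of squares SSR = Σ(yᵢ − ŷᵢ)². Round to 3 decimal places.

SSR = 3.942

From the data, Σx·x = 94, Σx = 10, Σ1 = 4.
Moment sums: Σx·y = 122, Σy = 22.
MᵀM·[m, c]ᵀ = Mᵀy becomes [[94, 10]; [10, 4]]·[m, c]ᵀ = [122, 22]ᵀ.
Eliminating c: 4·(row 1) − 10·(row 2) gives 276·m = 4·122 − 10·22 = 268, so m = 67/69.
Then c = (22 − 10·(67/69))/4 = 212/69.
Residuals: -26/23, 62/69, 74/69, -58/69; SSR = 272/69.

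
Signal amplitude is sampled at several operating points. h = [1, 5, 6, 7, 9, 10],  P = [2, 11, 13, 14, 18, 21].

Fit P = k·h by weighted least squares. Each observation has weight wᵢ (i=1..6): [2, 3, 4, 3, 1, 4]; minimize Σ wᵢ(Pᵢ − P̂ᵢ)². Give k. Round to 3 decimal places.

k = 2.093

Forming XᵀWX = [[849]] and XᵀWP = [1777]ᵀ gives XᵀWX·[k]ᵀ = XᵀWP.
k = 1777/849 = 2.09305.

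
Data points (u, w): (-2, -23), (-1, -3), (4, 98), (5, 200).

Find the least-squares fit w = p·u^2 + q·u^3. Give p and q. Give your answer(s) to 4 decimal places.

Compute the Gram sums: Σu^2·u^2 = 898, Σu^2·u^3 = 4116, Σu^3·u^3 = 19786.
For Aᵀw: Σu^2·w = 6473, Σu^3·w = 31459.
Normal equations: [[898, 4116]; [4116, 19786]]·[p, q]ᵀ = [6473, 31459]ᵀ.
Δ = 898·19786 − 4116² = 826372.
p = (6473·19786 − 4116·31459)/826372 = -705233/413186; q = (898·31459 − 4116·6473)/826372 = 803657/413186.

p = -1.7068, q = 1.9450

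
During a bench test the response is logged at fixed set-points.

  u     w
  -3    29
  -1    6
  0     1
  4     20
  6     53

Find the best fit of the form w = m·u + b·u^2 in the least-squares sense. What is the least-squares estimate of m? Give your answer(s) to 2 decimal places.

Sums needed: Σu·u = 62, Σu·u^2 = 252, Σu^2·u^2 = 1634.
Moment sums: Σu·w = 305, Σu^2·w = 2495.
So XᵀX·[m, b]ᵀ = Xᵀw: [[62, 252]; [252, 1634]]·[m, b]ᵀ = [305, 2495]ᵀ.
Δ = 62·1634 − 252² = 37804.
m = (305·1634 − 252·2495)/37804 = -65185/18902; b = (62·2495 − 252·305)/37804 = 38915/18902.

m = -3.45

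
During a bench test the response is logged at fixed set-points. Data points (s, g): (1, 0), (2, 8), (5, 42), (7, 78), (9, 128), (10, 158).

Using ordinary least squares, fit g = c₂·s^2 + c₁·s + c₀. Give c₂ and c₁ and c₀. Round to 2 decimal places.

The normal equations are: 19604·c₂ + 2206·c₁ + 260·c₀ = 31072;  2206·c₂ + 260·c₁ + 34·c₀ = 3504;  260·c₂ + 34·c₁ + 6·c₀ = 414.
Row-reducing yields c₂ = 5369/3687, c₁ = 4988/3687, c₀ = -2173/1229.

c₂ = 1.46, c₁ = 1.35, c₀ = -1.77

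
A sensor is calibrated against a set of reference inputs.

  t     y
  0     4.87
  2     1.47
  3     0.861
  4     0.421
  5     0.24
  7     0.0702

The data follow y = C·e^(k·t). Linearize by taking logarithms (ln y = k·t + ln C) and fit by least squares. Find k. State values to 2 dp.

k = -0.61

With ln yᵢ as the transformed response and tᵢ as the regressor:
Σt = 21.0000, Σ(t)² = 103.0000, Σln y = -3.1300, Σt·ln y = -28.8694.
Equations: 103.0000·k + 21.0000·ln C = -28.8694;  21.0000·k + 6·ln C = -3.1300.
Solving (det = 177.0000): k = -0.60727, ln C = 1.60380.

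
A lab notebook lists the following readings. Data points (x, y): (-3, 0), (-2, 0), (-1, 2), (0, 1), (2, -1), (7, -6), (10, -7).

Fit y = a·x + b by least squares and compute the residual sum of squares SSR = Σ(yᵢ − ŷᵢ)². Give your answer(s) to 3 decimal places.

From the data, Σx·x = 167, Σx = 13, Σ1 = 7.
Right-hand side: Σx·y = -116, Σy = -11.
So MᵀM·[a, b]ᵀ = Mᵀy: [[167, 13]; [13, 7]]·[a, b]ᵀ = [-116, -11]ᵀ.
Eliminating b: 7·(row 1) − 13·(row 2) gives 1000·a = 7·(-116) − 13·(-11) = -669, so a = -669/1000.
Then b = ((-11) − 13·(-669/1000))/7 = -329/1000.
Residuals: -839/500, -1009/1000, 83/50, 1329/1000, 667/1000, -247/250, 19/1000; SSR = 9777/1000.

SSR = 9.777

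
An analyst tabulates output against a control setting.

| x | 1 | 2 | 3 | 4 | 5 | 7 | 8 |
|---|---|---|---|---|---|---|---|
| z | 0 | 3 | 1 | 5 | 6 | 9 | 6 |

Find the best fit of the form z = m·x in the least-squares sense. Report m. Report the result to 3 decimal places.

Sums needed: Σx·x = 168.
Right-hand side: Σx·z = 170.
So AᵀA·[m]ᵀ = Aᵀz: [[168]]·[m]ᵀ = [170]ᵀ.
Hence m = 170 / 168 ≈ 1.0119.

m = 1.012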